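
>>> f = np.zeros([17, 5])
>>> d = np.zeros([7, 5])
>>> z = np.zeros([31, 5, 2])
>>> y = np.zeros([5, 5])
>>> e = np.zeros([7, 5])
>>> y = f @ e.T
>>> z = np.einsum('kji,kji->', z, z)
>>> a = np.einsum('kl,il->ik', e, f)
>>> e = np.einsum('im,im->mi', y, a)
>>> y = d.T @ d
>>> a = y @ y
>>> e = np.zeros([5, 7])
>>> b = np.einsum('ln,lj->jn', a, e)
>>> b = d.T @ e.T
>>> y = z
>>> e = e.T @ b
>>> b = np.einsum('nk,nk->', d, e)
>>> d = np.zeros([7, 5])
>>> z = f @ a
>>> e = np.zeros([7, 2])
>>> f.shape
(17, 5)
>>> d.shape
(7, 5)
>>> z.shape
(17, 5)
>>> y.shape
()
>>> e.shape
(7, 2)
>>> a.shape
(5, 5)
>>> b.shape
()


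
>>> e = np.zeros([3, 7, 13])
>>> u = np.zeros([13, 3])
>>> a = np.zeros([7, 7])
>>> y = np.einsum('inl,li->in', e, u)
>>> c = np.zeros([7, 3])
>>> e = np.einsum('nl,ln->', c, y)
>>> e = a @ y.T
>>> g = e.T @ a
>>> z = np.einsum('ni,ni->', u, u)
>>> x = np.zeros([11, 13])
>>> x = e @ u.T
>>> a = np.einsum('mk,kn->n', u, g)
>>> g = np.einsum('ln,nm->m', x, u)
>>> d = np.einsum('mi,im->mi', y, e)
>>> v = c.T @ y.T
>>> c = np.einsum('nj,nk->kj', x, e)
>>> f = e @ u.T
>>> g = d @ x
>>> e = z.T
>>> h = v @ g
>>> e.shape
()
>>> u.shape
(13, 3)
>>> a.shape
(7,)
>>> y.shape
(3, 7)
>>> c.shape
(3, 13)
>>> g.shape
(3, 13)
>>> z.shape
()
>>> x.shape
(7, 13)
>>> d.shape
(3, 7)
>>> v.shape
(3, 3)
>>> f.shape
(7, 13)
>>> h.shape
(3, 13)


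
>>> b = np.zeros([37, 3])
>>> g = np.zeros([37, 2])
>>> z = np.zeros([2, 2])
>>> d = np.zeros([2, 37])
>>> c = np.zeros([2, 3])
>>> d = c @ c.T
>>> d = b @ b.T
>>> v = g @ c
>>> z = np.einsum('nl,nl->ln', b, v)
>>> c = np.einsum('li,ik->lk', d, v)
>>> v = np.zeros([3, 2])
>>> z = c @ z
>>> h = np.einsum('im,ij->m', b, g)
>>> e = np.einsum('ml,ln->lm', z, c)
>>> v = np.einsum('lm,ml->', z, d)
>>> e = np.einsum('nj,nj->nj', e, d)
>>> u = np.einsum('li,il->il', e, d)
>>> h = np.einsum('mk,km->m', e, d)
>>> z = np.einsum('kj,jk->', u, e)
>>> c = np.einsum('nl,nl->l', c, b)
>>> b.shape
(37, 3)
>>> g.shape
(37, 2)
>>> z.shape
()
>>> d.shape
(37, 37)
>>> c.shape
(3,)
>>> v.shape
()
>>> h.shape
(37,)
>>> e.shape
(37, 37)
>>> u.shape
(37, 37)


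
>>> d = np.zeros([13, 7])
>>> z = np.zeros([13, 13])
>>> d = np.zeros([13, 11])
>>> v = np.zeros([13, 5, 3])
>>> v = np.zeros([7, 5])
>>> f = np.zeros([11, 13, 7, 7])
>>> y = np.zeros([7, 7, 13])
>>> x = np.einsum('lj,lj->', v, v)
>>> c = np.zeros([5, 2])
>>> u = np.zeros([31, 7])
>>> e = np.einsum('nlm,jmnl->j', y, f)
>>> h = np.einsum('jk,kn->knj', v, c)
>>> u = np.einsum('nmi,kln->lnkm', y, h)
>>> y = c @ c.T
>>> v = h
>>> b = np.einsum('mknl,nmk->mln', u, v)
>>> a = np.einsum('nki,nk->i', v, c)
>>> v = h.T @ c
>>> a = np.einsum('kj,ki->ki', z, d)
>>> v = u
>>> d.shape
(13, 11)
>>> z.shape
(13, 13)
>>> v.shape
(2, 7, 5, 7)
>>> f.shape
(11, 13, 7, 7)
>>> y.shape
(5, 5)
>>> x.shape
()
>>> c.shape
(5, 2)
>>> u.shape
(2, 7, 5, 7)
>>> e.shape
(11,)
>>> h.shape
(5, 2, 7)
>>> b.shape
(2, 7, 5)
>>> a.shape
(13, 11)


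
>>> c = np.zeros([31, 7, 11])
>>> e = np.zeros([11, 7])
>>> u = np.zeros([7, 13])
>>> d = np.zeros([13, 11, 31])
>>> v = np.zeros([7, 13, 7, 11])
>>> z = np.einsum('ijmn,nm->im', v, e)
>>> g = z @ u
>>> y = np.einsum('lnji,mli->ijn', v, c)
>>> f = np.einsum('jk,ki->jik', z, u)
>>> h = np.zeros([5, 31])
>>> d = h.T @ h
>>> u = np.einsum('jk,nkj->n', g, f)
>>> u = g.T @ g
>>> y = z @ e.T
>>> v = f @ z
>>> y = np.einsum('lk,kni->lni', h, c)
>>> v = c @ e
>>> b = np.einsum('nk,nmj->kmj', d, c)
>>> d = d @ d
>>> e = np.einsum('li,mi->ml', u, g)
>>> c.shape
(31, 7, 11)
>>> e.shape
(7, 13)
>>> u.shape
(13, 13)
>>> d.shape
(31, 31)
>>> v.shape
(31, 7, 7)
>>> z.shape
(7, 7)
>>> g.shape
(7, 13)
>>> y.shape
(5, 7, 11)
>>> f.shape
(7, 13, 7)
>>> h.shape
(5, 31)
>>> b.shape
(31, 7, 11)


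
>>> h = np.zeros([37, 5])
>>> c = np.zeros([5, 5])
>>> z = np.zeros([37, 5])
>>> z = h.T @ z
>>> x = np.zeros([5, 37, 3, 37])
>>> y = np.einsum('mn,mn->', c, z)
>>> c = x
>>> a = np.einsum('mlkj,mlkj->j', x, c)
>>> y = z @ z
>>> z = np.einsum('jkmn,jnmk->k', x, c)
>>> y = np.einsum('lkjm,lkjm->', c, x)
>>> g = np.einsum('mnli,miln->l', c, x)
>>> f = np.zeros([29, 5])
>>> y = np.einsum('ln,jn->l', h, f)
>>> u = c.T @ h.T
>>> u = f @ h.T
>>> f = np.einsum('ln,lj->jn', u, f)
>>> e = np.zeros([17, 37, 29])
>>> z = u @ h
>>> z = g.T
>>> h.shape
(37, 5)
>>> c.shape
(5, 37, 3, 37)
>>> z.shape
(3,)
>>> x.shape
(5, 37, 3, 37)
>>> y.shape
(37,)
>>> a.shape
(37,)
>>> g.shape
(3,)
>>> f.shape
(5, 37)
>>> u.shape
(29, 37)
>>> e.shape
(17, 37, 29)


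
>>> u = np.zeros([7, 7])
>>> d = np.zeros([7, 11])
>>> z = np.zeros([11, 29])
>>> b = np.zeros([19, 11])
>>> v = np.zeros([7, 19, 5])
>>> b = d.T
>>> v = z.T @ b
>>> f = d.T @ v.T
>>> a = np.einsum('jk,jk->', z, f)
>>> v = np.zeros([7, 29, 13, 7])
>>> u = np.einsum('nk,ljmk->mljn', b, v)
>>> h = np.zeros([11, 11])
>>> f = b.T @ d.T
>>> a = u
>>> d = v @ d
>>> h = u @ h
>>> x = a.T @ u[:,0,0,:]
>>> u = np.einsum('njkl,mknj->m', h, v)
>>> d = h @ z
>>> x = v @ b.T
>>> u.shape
(7,)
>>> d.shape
(13, 7, 29, 29)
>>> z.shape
(11, 29)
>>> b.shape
(11, 7)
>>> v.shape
(7, 29, 13, 7)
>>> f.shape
(7, 7)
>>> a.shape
(13, 7, 29, 11)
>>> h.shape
(13, 7, 29, 11)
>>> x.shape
(7, 29, 13, 11)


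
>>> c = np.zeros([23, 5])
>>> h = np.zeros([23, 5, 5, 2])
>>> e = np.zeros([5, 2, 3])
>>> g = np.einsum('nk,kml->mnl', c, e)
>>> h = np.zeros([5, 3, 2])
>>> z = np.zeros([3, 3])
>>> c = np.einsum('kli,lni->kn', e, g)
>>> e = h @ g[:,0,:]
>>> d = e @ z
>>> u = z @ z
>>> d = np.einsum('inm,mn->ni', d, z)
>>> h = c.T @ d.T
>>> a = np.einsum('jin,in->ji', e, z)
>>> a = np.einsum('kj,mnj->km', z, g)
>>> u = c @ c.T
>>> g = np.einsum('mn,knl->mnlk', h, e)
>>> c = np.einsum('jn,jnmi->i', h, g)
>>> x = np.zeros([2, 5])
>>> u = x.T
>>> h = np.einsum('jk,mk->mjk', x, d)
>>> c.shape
(5,)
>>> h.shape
(3, 2, 5)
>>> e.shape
(5, 3, 3)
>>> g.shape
(23, 3, 3, 5)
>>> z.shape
(3, 3)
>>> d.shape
(3, 5)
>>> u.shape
(5, 2)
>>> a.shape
(3, 2)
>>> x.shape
(2, 5)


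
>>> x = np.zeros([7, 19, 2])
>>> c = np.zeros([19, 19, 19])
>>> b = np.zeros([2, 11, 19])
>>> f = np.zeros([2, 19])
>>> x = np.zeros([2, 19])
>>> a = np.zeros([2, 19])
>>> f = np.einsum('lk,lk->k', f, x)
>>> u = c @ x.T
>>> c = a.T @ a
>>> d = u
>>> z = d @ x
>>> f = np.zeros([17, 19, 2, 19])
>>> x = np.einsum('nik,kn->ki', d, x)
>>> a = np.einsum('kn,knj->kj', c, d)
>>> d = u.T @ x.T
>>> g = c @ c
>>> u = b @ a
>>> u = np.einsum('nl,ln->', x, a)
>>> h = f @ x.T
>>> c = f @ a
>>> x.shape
(2, 19)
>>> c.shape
(17, 19, 2, 2)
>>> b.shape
(2, 11, 19)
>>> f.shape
(17, 19, 2, 19)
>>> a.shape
(19, 2)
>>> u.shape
()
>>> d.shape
(2, 19, 2)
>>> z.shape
(19, 19, 19)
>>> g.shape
(19, 19)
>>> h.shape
(17, 19, 2, 2)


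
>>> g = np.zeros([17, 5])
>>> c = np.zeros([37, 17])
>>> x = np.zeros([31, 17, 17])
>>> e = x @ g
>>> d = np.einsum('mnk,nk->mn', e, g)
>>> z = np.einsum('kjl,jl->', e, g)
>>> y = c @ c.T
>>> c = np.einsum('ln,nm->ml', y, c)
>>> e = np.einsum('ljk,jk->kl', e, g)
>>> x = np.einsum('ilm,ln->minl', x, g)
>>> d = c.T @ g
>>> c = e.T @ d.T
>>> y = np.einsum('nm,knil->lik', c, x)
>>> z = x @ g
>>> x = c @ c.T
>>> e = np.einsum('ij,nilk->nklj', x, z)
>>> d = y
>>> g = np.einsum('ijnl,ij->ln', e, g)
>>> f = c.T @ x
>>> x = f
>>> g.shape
(31, 5)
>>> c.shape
(31, 37)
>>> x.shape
(37, 31)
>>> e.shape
(17, 5, 5, 31)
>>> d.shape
(17, 5, 17)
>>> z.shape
(17, 31, 5, 5)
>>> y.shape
(17, 5, 17)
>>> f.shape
(37, 31)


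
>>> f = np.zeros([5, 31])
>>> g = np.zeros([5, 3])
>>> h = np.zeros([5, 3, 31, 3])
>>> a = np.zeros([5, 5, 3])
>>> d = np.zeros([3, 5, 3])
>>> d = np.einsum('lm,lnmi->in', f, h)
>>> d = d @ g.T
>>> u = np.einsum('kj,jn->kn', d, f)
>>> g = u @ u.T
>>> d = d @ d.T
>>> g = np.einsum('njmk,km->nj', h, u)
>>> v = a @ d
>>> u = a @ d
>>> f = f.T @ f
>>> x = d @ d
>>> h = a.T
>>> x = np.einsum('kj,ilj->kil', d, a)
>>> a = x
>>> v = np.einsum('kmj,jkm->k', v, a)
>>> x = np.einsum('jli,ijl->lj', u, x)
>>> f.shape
(31, 31)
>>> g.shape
(5, 3)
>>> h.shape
(3, 5, 5)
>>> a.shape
(3, 5, 5)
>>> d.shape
(3, 3)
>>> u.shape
(5, 5, 3)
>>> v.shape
(5,)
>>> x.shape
(5, 5)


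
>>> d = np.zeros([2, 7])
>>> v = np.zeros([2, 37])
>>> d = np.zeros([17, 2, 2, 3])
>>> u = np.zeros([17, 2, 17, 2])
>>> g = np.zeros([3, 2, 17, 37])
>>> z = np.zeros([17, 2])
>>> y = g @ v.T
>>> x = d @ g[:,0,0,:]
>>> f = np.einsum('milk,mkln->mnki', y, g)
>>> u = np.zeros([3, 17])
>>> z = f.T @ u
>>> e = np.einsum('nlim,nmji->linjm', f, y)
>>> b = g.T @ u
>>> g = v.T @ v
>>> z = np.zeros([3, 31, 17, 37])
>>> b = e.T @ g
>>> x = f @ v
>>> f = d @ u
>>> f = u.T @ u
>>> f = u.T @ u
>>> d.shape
(17, 2, 2, 3)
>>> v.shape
(2, 37)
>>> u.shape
(3, 17)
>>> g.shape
(37, 37)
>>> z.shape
(3, 31, 17, 37)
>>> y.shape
(3, 2, 17, 2)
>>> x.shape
(3, 37, 2, 37)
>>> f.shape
(17, 17)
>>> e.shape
(37, 2, 3, 17, 2)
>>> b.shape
(2, 17, 3, 2, 37)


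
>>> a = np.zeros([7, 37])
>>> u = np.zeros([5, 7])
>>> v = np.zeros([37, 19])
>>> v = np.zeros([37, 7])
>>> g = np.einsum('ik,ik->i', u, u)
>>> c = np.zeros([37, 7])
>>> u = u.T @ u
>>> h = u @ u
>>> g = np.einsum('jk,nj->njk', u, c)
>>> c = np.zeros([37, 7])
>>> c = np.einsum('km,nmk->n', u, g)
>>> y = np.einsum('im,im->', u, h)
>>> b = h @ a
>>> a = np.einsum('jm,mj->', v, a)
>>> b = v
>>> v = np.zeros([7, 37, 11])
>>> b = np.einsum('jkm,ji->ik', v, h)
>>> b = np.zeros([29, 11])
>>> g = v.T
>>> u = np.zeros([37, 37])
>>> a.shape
()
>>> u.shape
(37, 37)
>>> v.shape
(7, 37, 11)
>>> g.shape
(11, 37, 7)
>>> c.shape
(37,)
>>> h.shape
(7, 7)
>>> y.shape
()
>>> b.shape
(29, 11)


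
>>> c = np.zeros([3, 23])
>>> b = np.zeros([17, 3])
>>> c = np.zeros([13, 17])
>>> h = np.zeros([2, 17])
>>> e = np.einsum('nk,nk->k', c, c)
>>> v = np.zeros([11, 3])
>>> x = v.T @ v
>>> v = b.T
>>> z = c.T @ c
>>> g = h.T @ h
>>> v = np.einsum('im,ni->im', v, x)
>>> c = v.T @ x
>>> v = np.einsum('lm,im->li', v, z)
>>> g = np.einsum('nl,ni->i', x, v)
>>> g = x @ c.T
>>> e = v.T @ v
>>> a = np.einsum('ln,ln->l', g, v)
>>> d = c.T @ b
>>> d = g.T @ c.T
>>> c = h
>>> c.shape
(2, 17)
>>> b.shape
(17, 3)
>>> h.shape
(2, 17)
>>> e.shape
(17, 17)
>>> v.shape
(3, 17)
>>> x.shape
(3, 3)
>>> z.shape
(17, 17)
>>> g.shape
(3, 17)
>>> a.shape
(3,)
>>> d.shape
(17, 17)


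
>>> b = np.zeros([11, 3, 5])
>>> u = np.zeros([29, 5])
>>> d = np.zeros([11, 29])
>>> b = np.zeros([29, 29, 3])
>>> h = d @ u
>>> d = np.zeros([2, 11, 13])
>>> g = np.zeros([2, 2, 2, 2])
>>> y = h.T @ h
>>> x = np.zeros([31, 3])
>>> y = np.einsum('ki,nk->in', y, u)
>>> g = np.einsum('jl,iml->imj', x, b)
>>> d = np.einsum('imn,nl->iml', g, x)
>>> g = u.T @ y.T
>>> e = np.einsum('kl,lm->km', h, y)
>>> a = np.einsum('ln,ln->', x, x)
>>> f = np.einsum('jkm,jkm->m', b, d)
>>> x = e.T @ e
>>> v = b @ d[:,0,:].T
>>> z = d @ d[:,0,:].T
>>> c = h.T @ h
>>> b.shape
(29, 29, 3)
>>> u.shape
(29, 5)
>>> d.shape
(29, 29, 3)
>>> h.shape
(11, 5)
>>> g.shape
(5, 5)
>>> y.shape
(5, 29)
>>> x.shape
(29, 29)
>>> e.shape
(11, 29)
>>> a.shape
()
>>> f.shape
(3,)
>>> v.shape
(29, 29, 29)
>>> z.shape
(29, 29, 29)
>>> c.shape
(5, 5)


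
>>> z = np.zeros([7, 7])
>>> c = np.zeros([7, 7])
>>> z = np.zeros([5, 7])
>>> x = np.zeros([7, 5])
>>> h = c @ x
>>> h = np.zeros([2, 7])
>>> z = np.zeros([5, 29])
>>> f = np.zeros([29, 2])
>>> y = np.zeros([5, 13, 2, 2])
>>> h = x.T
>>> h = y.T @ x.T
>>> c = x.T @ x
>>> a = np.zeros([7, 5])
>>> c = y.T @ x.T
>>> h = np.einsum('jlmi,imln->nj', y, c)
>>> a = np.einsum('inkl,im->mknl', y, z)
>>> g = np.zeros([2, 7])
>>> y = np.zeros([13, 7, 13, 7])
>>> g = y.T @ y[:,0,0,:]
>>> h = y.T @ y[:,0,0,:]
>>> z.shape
(5, 29)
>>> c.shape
(2, 2, 13, 7)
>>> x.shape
(7, 5)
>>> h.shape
(7, 13, 7, 7)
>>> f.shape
(29, 2)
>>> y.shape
(13, 7, 13, 7)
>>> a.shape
(29, 2, 13, 2)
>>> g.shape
(7, 13, 7, 7)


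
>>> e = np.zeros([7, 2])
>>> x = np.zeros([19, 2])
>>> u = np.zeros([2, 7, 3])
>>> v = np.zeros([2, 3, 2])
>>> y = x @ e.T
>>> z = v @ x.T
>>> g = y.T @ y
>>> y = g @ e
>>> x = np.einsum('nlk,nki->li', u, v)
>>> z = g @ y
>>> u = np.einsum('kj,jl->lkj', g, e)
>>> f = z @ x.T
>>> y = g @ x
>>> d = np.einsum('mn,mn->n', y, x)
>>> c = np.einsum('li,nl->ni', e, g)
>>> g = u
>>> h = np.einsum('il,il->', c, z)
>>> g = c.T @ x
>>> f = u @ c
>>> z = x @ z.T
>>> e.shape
(7, 2)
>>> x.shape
(7, 2)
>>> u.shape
(2, 7, 7)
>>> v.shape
(2, 3, 2)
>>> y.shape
(7, 2)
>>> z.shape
(7, 7)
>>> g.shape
(2, 2)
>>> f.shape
(2, 7, 2)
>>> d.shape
(2,)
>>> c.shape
(7, 2)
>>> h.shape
()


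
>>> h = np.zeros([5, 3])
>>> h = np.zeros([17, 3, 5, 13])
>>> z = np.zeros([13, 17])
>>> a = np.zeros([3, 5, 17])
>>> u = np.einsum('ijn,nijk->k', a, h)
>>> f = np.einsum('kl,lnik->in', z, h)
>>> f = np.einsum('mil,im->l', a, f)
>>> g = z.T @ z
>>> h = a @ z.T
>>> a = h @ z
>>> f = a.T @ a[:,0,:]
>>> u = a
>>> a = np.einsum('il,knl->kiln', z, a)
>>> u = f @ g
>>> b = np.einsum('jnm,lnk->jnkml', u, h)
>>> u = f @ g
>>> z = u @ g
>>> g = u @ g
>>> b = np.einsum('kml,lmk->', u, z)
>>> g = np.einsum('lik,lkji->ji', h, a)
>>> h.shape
(3, 5, 13)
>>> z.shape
(17, 5, 17)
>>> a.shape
(3, 13, 17, 5)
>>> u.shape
(17, 5, 17)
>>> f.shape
(17, 5, 17)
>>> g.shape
(17, 5)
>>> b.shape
()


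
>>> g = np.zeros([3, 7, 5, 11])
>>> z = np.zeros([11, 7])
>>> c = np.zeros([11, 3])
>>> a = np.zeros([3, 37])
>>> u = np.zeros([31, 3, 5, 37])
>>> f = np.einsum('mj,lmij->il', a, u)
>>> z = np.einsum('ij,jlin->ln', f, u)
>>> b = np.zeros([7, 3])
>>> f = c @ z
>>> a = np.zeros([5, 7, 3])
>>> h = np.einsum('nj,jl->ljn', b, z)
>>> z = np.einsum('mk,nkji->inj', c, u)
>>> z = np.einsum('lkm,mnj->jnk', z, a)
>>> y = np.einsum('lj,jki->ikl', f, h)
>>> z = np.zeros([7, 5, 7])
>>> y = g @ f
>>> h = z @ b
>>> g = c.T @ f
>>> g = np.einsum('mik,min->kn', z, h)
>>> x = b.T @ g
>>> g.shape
(7, 3)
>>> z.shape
(7, 5, 7)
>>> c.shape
(11, 3)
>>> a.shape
(5, 7, 3)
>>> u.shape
(31, 3, 5, 37)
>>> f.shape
(11, 37)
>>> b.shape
(7, 3)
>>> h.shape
(7, 5, 3)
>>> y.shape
(3, 7, 5, 37)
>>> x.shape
(3, 3)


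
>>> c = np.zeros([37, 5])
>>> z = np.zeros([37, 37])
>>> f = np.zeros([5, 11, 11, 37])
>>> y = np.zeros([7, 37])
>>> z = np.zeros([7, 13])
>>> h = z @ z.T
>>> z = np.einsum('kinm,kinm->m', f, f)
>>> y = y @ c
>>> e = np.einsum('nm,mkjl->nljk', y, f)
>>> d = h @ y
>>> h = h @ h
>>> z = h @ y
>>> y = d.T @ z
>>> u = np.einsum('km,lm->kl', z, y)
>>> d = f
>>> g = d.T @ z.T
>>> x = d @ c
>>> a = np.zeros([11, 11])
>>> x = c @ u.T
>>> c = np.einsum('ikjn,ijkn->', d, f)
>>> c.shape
()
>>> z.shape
(7, 5)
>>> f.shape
(5, 11, 11, 37)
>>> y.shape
(5, 5)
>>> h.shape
(7, 7)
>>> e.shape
(7, 37, 11, 11)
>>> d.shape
(5, 11, 11, 37)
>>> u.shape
(7, 5)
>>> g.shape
(37, 11, 11, 7)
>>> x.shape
(37, 7)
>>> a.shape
(11, 11)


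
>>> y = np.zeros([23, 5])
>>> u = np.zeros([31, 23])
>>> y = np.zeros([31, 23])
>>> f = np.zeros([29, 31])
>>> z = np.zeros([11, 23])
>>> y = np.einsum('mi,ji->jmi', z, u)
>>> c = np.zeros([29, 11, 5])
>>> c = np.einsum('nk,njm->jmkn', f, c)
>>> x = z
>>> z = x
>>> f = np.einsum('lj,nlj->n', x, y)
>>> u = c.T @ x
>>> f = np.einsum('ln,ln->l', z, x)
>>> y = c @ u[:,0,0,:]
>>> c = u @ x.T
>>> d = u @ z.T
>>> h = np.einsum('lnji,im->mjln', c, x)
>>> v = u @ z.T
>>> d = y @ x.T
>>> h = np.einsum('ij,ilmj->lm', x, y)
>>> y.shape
(11, 5, 31, 23)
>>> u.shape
(29, 31, 5, 23)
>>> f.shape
(11,)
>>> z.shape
(11, 23)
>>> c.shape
(29, 31, 5, 11)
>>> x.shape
(11, 23)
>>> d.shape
(11, 5, 31, 11)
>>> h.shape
(5, 31)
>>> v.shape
(29, 31, 5, 11)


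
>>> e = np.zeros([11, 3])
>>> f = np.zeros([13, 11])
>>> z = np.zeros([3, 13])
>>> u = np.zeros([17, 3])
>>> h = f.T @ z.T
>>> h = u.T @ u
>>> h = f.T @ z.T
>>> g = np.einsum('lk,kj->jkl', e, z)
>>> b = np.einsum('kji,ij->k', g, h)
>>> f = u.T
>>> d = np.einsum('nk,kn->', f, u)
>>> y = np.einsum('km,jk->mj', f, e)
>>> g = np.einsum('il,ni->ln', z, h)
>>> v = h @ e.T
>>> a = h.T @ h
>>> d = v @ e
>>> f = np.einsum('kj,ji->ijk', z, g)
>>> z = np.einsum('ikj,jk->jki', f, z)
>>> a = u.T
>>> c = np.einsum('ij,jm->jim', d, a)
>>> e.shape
(11, 3)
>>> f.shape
(11, 13, 3)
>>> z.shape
(3, 13, 11)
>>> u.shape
(17, 3)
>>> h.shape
(11, 3)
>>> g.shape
(13, 11)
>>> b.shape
(13,)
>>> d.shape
(11, 3)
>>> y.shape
(17, 11)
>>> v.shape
(11, 11)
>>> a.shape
(3, 17)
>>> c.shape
(3, 11, 17)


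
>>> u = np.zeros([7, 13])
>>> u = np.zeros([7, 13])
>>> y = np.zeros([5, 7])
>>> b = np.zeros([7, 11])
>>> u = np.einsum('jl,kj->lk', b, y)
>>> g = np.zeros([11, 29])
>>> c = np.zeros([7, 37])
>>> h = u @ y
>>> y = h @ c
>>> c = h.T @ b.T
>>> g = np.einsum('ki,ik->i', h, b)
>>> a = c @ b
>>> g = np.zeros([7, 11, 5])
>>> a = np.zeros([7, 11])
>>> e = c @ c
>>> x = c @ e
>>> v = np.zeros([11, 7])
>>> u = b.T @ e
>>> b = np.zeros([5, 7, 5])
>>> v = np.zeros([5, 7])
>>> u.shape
(11, 7)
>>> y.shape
(11, 37)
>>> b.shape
(5, 7, 5)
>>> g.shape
(7, 11, 5)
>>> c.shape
(7, 7)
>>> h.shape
(11, 7)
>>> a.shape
(7, 11)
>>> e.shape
(7, 7)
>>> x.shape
(7, 7)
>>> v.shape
(5, 7)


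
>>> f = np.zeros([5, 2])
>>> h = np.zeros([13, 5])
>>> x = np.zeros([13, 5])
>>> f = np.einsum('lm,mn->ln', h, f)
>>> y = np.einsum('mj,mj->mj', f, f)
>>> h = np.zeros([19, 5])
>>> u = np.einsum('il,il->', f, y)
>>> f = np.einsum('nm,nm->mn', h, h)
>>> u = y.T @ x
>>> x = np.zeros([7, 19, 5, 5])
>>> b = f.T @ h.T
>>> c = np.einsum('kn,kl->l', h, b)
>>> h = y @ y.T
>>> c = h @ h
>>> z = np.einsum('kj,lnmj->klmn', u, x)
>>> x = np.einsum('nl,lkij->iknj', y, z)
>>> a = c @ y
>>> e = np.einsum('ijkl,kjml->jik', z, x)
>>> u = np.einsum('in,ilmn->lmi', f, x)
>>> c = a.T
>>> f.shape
(5, 19)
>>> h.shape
(13, 13)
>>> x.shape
(5, 7, 13, 19)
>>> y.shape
(13, 2)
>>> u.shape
(7, 13, 5)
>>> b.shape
(19, 19)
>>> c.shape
(2, 13)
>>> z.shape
(2, 7, 5, 19)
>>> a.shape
(13, 2)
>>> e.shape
(7, 2, 5)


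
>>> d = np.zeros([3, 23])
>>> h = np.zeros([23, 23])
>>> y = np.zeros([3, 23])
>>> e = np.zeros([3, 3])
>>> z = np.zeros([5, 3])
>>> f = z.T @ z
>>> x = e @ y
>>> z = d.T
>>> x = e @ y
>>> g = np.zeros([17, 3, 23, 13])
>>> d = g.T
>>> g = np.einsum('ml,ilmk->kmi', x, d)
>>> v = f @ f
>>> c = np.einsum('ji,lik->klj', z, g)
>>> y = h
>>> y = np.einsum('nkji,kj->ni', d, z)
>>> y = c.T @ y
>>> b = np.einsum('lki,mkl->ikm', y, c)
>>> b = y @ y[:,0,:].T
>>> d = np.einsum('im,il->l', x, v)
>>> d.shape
(3,)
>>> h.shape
(23, 23)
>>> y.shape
(23, 17, 17)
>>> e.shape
(3, 3)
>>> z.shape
(23, 3)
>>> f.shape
(3, 3)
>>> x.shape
(3, 23)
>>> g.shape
(17, 3, 13)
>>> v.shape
(3, 3)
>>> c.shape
(13, 17, 23)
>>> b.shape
(23, 17, 23)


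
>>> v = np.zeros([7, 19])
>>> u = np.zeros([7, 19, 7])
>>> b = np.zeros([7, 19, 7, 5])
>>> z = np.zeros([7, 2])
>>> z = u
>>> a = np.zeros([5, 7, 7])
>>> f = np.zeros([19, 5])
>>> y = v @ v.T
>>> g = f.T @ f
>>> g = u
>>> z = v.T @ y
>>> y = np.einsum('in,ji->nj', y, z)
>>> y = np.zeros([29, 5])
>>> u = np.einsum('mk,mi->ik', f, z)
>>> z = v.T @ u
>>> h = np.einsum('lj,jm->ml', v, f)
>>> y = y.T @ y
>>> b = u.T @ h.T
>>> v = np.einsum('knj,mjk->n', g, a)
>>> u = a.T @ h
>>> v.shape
(19,)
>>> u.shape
(7, 7, 7)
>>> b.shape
(5, 5)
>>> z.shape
(19, 5)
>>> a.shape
(5, 7, 7)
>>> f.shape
(19, 5)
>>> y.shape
(5, 5)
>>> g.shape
(7, 19, 7)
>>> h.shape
(5, 7)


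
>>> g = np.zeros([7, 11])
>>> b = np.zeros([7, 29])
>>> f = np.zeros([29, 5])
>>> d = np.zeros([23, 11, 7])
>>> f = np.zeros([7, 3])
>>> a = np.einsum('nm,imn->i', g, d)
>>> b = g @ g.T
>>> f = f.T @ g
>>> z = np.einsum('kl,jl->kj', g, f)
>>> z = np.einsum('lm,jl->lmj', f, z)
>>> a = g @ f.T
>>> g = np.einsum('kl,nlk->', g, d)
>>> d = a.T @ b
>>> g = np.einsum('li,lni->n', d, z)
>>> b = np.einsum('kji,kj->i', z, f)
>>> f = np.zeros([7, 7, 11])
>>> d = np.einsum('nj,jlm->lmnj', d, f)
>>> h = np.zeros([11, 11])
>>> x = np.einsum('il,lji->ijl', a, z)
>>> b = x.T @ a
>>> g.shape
(11,)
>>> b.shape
(3, 11, 3)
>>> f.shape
(7, 7, 11)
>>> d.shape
(7, 11, 3, 7)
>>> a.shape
(7, 3)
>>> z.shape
(3, 11, 7)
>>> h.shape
(11, 11)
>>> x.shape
(7, 11, 3)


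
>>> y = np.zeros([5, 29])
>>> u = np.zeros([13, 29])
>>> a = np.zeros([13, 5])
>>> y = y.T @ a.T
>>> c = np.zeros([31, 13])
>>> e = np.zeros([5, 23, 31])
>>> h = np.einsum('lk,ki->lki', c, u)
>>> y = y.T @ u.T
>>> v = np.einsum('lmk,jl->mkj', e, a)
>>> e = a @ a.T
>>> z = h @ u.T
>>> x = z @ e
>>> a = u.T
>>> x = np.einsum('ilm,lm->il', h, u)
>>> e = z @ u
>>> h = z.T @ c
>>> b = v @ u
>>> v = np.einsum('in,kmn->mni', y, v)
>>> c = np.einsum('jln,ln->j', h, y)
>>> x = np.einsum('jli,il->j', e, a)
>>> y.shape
(13, 13)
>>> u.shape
(13, 29)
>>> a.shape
(29, 13)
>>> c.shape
(13,)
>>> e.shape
(31, 13, 29)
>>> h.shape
(13, 13, 13)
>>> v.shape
(31, 13, 13)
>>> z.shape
(31, 13, 13)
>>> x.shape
(31,)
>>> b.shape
(23, 31, 29)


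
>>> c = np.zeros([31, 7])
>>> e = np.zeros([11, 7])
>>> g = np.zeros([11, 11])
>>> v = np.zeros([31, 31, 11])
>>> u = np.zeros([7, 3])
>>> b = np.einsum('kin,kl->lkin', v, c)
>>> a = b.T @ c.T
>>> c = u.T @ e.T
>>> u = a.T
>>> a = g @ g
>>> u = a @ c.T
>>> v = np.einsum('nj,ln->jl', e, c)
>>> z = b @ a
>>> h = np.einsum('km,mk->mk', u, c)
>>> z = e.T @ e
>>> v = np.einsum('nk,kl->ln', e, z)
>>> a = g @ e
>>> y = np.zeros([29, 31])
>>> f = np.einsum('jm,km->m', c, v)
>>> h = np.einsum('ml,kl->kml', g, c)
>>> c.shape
(3, 11)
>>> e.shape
(11, 7)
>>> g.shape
(11, 11)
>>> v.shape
(7, 11)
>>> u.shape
(11, 3)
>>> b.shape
(7, 31, 31, 11)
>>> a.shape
(11, 7)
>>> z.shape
(7, 7)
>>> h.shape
(3, 11, 11)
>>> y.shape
(29, 31)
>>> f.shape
(11,)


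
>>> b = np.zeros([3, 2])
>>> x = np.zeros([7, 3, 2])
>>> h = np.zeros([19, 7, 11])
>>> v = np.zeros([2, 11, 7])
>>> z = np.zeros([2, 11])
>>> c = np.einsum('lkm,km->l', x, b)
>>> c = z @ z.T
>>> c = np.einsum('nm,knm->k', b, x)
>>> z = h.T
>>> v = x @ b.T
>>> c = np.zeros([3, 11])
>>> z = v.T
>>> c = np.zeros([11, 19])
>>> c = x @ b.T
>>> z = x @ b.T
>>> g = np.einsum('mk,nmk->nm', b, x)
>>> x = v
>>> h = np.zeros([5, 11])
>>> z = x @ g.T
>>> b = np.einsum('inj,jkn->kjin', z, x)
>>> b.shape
(3, 7, 7, 3)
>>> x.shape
(7, 3, 3)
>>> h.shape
(5, 11)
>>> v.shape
(7, 3, 3)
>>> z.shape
(7, 3, 7)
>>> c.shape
(7, 3, 3)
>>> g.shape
(7, 3)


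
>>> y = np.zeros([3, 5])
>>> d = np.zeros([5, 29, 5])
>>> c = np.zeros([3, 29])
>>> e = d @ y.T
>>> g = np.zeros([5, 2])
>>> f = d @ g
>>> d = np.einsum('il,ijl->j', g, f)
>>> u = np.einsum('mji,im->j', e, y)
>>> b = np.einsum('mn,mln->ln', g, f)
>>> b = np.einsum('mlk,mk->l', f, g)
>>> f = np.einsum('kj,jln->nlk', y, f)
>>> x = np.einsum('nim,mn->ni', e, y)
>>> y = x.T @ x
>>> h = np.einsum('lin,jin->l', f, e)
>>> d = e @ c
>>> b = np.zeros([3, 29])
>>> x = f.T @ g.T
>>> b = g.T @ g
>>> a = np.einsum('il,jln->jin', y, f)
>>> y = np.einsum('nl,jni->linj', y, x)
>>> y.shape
(29, 5, 29, 3)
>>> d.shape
(5, 29, 29)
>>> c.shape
(3, 29)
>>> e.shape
(5, 29, 3)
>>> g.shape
(5, 2)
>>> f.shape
(2, 29, 3)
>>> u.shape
(29,)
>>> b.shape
(2, 2)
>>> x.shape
(3, 29, 5)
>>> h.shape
(2,)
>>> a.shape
(2, 29, 3)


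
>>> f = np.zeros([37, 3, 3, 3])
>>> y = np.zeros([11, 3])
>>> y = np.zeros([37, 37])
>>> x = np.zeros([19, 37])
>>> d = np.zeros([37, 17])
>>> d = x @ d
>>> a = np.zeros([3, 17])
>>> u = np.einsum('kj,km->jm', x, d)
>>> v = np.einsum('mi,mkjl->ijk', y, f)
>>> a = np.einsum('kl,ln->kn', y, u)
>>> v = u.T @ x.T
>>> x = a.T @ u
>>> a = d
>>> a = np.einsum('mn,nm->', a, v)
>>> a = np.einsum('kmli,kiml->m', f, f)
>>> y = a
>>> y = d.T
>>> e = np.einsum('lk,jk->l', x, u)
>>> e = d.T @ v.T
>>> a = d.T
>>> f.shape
(37, 3, 3, 3)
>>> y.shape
(17, 19)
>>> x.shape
(17, 17)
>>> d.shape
(19, 17)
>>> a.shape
(17, 19)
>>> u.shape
(37, 17)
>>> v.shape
(17, 19)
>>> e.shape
(17, 17)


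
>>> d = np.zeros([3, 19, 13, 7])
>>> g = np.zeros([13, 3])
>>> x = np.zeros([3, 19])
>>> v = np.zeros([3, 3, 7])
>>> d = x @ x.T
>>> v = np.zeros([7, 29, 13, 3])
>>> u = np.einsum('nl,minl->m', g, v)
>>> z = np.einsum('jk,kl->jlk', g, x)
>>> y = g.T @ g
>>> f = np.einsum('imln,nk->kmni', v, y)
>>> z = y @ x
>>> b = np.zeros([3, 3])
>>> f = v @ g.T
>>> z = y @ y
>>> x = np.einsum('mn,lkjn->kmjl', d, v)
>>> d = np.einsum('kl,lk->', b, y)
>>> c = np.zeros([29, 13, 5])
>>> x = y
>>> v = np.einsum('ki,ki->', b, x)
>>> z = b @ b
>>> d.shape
()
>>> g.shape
(13, 3)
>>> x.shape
(3, 3)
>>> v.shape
()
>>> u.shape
(7,)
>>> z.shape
(3, 3)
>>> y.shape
(3, 3)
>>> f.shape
(7, 29, 13, 13)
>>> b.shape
(3, 3)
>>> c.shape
(29, 13, 5)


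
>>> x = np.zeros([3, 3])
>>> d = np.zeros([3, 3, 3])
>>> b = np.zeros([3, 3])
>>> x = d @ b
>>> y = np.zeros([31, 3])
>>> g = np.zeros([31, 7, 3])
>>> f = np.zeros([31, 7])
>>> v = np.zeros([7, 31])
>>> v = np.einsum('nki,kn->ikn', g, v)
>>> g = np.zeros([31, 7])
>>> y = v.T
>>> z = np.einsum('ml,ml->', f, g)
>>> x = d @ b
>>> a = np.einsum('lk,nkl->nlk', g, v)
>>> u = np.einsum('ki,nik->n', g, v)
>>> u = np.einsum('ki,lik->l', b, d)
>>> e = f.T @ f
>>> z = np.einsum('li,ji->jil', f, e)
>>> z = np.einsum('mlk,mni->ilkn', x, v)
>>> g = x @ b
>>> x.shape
(3, 3, 3)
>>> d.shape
(3, 3, 3)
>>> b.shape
(3, 3)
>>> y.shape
(31, 7, 3)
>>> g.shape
(3, 3, 3)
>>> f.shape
(31, 7)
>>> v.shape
(3, 7, 31)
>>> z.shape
(31, 3, 3, 7)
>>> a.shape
(3, 31, 7)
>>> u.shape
(3,)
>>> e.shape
(7, 7)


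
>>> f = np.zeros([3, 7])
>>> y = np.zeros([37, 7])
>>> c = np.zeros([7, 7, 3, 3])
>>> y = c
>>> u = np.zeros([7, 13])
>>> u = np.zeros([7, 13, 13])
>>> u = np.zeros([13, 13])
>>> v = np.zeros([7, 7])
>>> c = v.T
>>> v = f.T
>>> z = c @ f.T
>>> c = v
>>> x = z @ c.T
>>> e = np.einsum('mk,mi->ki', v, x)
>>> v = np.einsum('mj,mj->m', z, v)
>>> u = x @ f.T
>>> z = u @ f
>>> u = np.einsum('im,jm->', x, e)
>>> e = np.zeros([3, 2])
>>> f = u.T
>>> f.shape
()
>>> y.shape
(7, 7, 3, 3)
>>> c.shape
(7, 3)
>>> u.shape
()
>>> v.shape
(7,)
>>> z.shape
(7, 7)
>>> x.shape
(7, 7)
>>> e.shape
(3, 2)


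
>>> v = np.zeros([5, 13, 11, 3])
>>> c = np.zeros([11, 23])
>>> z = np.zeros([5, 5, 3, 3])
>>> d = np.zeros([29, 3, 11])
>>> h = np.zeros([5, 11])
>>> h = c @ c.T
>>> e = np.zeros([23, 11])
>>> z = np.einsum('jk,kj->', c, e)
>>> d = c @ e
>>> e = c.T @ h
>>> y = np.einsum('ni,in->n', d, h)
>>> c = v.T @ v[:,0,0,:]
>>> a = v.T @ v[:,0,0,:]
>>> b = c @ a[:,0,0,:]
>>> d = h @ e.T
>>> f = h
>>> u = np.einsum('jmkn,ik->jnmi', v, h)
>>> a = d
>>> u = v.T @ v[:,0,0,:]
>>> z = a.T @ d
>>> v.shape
(5, 13, 11, 3)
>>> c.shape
(3, 11, 13, 3)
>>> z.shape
(23, 23)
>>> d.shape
(11, 23)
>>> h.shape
(11, 11)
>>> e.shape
(23, 11)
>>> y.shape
(11,)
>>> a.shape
(11, 23)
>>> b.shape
(3, 11, 13, 3)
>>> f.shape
(11, 11)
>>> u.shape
(3, 11, 13, 3)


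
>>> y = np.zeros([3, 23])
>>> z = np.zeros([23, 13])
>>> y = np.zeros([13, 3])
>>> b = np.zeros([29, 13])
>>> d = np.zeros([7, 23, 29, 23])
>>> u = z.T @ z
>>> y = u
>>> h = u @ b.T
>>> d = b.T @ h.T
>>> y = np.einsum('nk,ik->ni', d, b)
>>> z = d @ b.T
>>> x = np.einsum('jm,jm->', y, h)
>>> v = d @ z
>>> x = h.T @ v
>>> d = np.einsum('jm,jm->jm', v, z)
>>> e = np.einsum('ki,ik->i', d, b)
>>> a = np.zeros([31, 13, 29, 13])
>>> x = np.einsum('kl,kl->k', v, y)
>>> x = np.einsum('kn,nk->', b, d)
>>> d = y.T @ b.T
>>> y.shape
(13, 29)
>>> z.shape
(13, 29)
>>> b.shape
(29, 13)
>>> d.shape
(29, 29)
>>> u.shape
(13, 13)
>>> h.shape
(13, 29)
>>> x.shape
()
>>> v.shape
(13, 29)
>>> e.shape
(29,)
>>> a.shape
(31, 13, 29, 13)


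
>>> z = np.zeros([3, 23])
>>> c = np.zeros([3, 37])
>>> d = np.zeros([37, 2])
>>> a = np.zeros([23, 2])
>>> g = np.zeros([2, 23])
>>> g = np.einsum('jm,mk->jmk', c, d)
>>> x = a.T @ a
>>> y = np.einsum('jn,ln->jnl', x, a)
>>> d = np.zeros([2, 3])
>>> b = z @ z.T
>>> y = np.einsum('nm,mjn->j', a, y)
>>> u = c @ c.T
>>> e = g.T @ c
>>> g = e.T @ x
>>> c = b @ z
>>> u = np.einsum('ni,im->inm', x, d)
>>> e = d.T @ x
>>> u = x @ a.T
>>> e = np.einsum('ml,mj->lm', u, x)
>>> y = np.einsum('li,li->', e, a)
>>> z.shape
(3, 23)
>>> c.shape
(3, 23)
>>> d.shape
(2, 3)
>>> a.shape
(23, 2)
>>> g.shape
(37, 37, 2)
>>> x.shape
(2, 2)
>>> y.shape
()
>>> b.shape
(3, 3)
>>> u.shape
(2, 23)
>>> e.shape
(23, 2)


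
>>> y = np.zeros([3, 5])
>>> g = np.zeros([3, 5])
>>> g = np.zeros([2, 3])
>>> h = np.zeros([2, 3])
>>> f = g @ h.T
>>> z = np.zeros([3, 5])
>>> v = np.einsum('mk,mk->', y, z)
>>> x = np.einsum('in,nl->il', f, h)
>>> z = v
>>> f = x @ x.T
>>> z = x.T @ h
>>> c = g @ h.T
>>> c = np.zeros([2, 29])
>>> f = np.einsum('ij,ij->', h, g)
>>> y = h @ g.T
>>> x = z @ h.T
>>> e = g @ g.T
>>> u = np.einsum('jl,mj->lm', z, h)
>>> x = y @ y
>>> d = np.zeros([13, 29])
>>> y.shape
(2, 2)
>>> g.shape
(2, 3)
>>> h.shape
(2, 3)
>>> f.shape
()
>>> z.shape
(3, 3)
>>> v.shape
()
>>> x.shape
(2, 2)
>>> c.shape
(2, 29)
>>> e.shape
(2, 2)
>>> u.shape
(3, 2)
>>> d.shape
(13, 29)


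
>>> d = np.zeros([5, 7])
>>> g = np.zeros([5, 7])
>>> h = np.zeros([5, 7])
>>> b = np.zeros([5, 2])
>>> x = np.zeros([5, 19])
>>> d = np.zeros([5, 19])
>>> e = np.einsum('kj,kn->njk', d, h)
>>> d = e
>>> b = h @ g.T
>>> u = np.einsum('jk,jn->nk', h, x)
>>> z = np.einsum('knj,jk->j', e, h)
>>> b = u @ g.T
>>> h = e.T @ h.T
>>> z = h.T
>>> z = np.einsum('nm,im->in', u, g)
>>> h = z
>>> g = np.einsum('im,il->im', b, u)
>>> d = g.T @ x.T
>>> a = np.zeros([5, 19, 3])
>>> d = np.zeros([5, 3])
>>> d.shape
(5, 3)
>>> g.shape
(19, 5)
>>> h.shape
(5, 19)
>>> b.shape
(19, 5)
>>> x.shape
(5, 19)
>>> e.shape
(7, 19, 5)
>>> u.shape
(19, 7)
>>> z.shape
(5, 19)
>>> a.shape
(5, 19, 3)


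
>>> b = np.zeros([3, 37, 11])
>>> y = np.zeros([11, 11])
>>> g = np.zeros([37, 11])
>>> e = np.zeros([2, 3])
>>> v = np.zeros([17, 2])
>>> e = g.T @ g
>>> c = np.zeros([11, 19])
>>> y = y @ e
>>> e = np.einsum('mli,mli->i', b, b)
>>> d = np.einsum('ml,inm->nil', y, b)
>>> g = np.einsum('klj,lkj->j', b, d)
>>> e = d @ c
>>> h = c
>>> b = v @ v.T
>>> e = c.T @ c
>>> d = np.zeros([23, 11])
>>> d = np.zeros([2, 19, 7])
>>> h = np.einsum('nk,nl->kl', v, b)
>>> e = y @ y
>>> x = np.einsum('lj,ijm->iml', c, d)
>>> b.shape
(17, 17)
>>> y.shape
(11, 11)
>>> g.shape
(11,)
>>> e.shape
(11, 11)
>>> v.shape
(17, 2)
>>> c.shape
(11, 19)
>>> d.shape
(2, 19, 7)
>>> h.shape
(2, 17)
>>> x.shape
(2, 7, 11)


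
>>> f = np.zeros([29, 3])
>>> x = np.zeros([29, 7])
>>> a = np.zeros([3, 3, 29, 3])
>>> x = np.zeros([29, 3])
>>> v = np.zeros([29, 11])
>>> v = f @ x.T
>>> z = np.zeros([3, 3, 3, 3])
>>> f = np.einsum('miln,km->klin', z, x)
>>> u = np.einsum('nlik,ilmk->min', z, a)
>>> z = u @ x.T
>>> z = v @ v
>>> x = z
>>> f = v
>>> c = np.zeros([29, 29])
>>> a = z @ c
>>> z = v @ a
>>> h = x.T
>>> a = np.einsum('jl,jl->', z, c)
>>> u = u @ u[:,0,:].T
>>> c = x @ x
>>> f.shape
(29, 29)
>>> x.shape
(29, 29)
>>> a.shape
()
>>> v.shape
(29, 29)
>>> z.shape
(29, 29)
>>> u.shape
(29, 3, 29)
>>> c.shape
(29, 29)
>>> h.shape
(29, 29)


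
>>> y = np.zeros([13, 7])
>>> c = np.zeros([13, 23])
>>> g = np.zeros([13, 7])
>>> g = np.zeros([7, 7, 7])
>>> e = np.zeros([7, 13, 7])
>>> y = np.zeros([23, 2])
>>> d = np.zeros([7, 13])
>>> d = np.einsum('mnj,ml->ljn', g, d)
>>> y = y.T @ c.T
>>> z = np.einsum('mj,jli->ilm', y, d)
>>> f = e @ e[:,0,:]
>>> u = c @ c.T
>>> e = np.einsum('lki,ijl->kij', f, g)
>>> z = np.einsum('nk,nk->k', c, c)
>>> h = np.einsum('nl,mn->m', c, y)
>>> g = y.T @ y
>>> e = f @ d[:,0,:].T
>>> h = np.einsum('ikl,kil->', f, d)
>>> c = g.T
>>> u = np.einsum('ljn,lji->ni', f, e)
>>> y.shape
(2, 13)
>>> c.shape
(13, 13)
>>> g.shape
(13, 13)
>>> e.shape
(7, 13, 13)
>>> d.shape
(13, 7, 7)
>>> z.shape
(23,)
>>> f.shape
(7, 13, 7)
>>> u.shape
(7, 13)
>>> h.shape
()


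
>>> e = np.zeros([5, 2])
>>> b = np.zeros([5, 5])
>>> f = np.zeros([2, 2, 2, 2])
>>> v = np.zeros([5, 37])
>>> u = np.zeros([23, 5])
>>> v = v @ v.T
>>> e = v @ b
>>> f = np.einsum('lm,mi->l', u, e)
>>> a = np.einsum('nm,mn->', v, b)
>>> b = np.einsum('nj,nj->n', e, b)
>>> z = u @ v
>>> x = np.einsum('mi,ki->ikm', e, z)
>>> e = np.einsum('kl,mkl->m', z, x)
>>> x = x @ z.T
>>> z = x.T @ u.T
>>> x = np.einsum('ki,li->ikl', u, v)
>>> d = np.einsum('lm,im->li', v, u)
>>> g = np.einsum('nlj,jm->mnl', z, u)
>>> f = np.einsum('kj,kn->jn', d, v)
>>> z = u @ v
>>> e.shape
(5,)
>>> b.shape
(5,)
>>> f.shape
(23, 5)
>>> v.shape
(5, 5)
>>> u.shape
(23, 5)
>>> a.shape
()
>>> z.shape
(23, 5)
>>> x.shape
(5, 23, 5)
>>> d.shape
(5, 23)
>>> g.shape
(5, 23, 23)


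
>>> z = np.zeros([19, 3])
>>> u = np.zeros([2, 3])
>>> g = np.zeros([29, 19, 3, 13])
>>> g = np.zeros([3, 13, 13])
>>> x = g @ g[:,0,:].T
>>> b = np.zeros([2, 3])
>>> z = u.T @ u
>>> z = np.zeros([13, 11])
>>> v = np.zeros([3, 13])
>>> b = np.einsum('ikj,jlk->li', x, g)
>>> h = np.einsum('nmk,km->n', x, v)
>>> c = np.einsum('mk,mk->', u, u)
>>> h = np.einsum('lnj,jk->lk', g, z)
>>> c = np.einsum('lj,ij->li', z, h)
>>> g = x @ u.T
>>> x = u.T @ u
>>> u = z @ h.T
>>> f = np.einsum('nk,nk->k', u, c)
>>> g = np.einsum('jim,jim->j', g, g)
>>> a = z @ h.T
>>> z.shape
(13, 11)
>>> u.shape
(13, 3)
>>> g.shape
(3,)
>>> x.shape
(3, 3)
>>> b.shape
(13, 3)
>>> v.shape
(3, 13)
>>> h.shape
(3, 11)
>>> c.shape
(13, 3)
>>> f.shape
(3,)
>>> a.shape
(13, 3)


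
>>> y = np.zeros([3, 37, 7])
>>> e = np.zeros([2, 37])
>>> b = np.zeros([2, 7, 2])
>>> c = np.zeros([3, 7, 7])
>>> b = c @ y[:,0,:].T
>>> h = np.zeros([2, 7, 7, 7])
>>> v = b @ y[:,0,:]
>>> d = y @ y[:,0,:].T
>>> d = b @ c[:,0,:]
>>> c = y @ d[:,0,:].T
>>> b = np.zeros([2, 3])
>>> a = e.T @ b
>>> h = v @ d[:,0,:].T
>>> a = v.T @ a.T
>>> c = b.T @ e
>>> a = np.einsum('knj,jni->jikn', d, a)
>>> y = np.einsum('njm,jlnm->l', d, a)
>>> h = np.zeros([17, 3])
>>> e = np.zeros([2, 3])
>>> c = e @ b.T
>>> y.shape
(37,)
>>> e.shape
(2, 3)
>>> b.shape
(2, 3)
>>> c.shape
(2, 2)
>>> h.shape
(17, 3)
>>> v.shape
(3, 7, 7)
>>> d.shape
(3, 7, 7)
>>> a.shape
(7, 37, 3, 7)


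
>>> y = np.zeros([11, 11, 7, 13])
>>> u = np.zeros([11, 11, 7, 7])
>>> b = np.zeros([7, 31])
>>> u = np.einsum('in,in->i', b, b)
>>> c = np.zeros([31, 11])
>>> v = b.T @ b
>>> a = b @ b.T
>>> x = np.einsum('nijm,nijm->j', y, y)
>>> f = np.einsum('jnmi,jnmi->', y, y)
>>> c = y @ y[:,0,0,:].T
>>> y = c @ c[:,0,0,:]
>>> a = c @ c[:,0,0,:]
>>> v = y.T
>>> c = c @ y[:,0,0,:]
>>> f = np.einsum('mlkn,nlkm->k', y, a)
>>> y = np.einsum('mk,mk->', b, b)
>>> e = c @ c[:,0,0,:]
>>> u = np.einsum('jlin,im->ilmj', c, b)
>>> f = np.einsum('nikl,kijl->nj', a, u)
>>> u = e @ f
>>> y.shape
()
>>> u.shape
(11, 11, 7, 31)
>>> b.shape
(7, 31)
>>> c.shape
(11, 11, 7, 11)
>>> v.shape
(11, 7, 11, 11)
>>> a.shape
(11, 11, 7, 11)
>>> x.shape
(7,)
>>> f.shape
(11, 31)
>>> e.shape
(11, 11, 7, 11)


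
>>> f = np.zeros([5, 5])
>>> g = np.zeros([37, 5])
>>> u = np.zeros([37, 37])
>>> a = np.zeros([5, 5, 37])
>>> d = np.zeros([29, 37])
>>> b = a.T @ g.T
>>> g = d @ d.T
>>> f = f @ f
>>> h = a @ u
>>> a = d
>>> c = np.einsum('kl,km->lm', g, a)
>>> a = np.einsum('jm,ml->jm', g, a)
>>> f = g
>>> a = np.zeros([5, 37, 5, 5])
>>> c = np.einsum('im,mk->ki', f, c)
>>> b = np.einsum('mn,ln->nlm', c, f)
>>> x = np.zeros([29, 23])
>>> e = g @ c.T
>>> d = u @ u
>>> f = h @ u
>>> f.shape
(5, 5, 37)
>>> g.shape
(29, 29)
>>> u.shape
(37, 37)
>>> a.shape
(5, 37, 5, 5)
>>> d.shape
(37, 37)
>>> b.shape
(29, 29, 37)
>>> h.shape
(5, 5, 37)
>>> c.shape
(37, 29)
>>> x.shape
(29, 23)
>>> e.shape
(29, 37)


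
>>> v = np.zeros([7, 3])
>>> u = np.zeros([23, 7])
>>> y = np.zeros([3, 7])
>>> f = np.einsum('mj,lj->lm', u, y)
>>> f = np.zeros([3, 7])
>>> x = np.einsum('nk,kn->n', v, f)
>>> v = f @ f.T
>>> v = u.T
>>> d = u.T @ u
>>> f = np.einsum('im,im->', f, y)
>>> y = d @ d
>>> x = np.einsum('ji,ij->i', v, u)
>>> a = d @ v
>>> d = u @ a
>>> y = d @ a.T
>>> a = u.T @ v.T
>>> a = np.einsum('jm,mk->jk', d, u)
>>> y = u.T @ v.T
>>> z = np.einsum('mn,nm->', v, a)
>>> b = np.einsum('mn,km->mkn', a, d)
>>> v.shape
(7, 23)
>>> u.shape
(23, 7)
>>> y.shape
(7, 7)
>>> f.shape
()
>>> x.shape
(23,)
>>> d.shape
(23, 23)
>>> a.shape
(23, 7)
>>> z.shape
()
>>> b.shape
(23, 23, 7)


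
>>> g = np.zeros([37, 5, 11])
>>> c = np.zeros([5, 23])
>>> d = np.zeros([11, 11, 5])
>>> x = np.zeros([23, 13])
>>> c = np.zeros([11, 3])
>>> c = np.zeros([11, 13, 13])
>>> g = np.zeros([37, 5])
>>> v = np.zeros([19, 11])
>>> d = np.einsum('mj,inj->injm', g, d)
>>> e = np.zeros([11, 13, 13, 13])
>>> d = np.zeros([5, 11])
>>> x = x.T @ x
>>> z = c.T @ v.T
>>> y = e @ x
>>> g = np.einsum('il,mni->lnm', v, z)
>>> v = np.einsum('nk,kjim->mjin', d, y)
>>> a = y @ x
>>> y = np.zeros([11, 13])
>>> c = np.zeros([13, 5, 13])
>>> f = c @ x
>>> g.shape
(11, 13, 13)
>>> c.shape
(13, 5, 13)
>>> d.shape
(5, 11)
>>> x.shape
(13, 13)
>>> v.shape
(13, 13, 13, 5)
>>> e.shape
(11, 13, 13, 13)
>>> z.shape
(13, 13, 19)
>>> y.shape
(11, 13)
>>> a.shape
(11, 13, 13, 13)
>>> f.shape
(13, 5, 13)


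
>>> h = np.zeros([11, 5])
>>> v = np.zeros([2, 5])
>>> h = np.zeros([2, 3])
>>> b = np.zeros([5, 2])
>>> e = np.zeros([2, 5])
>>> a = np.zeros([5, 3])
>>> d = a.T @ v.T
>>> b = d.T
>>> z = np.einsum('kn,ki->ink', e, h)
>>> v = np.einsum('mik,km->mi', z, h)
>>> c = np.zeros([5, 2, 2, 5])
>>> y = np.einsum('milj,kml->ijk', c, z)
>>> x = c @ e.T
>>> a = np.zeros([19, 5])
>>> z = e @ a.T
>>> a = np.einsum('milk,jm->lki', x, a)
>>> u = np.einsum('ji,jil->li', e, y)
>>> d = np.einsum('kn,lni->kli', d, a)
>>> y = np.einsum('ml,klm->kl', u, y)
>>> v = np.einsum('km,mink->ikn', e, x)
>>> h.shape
(2, 3)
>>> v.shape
(2, 2, 2)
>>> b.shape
(2, 3)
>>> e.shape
(2, 5)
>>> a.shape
(2, 2, 2)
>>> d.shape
(3, 2, 2)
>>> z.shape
(2, 19)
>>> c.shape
(5, 2, 2, 5)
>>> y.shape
(2, 5)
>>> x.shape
(5, 2, 2, 2)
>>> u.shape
(3, 5)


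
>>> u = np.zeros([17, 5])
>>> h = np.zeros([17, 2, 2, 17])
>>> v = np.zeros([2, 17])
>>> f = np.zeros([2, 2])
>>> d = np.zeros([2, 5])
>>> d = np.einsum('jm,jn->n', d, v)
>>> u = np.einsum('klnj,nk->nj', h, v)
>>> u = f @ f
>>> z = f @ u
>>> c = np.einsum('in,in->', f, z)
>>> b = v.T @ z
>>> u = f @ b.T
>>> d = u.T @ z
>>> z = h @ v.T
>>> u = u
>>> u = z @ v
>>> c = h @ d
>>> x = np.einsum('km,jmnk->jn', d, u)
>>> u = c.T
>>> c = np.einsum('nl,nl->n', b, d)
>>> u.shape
(2, 2, 2, 17)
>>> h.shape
(17, 2, 2, 17)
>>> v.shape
(2, 17)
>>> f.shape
(2, 2)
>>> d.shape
(17, 2)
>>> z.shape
(17, 2, 2, 2)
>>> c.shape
(17,)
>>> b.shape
(17, 2)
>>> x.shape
(17, 2)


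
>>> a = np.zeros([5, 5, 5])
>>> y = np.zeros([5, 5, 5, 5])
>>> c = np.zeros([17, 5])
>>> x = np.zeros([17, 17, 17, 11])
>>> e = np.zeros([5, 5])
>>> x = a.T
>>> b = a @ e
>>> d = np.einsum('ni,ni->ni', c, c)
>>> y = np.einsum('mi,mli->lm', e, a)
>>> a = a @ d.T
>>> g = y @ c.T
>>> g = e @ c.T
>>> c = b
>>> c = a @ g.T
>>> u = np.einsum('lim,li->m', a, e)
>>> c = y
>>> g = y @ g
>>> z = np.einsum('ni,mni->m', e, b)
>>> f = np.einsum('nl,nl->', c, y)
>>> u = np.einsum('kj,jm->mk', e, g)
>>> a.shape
(5, 5, 17)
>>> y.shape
(5, 5)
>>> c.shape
(5, 5)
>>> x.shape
(5, 5, 5)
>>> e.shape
(5, 5)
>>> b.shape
(5, 5, 5)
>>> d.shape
(17, 5)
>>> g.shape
(5, 17)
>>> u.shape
(17, 5)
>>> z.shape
(5,)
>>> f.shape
()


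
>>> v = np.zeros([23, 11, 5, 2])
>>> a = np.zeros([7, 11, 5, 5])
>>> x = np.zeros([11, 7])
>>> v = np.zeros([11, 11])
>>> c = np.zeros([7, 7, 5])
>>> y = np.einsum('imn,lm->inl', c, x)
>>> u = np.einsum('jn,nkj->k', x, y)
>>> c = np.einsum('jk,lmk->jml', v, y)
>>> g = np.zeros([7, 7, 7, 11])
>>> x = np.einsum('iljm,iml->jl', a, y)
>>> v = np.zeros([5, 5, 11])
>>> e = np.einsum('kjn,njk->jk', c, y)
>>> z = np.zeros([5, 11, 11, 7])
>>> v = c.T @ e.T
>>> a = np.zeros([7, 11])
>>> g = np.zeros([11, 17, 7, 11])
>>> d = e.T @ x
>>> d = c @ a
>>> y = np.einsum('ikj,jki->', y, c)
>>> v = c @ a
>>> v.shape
(11, 5, 11)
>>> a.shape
(7, 11)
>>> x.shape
(5, 11)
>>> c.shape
(11, 5, 7)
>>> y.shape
()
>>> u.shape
(5,)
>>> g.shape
(11, 17, 7, 11)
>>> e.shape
(5, 11)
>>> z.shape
(5, 11, 11, 7)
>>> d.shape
(11, 5, 11)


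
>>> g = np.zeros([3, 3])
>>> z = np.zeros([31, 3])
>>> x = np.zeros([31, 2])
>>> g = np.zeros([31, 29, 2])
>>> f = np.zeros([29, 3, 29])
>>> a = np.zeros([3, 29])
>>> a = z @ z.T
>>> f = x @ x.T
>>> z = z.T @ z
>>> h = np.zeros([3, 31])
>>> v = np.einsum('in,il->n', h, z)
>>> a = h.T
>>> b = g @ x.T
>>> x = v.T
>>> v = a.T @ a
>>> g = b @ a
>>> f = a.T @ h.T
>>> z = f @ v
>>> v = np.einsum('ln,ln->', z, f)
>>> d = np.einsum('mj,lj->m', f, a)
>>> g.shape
(31, 29, 3)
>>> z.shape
(3, 3)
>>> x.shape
(31,)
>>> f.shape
(3, 3)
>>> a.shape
(31, 3)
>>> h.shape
(3, 31)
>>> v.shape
()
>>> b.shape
(31, 29, 31)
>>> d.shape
(3,)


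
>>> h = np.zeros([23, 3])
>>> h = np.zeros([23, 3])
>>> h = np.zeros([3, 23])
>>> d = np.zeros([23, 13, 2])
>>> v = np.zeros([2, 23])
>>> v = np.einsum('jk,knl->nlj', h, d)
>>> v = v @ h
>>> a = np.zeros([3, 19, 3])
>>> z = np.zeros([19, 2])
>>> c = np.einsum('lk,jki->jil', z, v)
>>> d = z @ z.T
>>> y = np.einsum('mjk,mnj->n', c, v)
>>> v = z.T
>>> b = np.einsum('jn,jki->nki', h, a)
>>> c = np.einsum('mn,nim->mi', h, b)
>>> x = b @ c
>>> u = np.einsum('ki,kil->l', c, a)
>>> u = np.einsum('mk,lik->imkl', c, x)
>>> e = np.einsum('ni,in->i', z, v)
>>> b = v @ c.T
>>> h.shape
(3, 23)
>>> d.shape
(19, 19)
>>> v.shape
(2, 19)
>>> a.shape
(3, 19, 3)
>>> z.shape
(19, 2)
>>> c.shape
(3, 19)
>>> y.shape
(2,)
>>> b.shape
(2, 3)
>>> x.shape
(23, 19, 19)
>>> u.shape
(19, 3, 19, 23)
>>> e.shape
(2,)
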